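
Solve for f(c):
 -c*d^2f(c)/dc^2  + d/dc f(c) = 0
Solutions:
 f(c) = C1 + C2*c^2


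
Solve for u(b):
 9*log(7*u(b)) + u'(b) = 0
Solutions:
 Integral(1/(log(_y) + log(7)), (_y, u(b)))/9 = C1 - b


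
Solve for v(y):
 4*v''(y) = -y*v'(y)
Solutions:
 v(y) = C1 + C2*erf(sqrt(2)*y/4)


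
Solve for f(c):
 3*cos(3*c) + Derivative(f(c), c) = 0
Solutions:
 f(c) = C1 - sin(3*c)


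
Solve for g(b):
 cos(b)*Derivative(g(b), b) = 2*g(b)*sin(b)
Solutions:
 g(b) = C1/cos(b)^2


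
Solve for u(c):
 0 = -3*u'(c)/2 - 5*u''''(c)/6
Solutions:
 u(c) = C1 + C4*exp(-15^(2/3)*c/5) + (C2*sin(3*3^(1/6)*5^(2/3)*c/10) + C3*cos(3*3^(1/6)*5^(2/3)*c/10))*exp(15^(2/3)*c/10)


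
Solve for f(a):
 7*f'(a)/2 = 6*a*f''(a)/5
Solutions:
 f(a) = C1 + C2*a^(47/12)


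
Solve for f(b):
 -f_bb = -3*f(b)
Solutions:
 f(b) = C1*exp(-sqrt(3)*b) + C2*exp(sqrt(3)*b)


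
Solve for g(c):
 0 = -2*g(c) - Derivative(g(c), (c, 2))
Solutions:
 g(c) = C1*sin(sqrt(2)*c) + C2*cos(sqrt(2)*c)


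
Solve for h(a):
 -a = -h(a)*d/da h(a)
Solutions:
 h(a) = -sqrt(C1 + a^2)
 h(a) = sqrt(C1 + a^2)


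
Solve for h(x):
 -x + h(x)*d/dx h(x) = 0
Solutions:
 h(x) = -sqrt(C1 + x^2)
 h(x) = sqrt(C1 + x^2)


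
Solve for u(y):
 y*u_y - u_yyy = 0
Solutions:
 u(y) = C1 + Integral(C2*airyai(y) + C3*airybi(y), y)


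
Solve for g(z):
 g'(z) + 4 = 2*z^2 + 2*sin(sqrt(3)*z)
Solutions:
 g(z) = C1 + 2*z^3/3 - 4*z - 2*sqrt(3)*cos(sqrt(3)*z)/3


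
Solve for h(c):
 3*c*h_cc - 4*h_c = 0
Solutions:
 h(c) = C1 + C2*c^(7/3)


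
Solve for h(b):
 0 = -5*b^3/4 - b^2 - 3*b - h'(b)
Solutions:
 h(b) = C1 - 5*b^4/16 - b^3/3 - 3*b^2/2


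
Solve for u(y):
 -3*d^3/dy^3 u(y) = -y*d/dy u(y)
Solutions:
 u(y) = C1 + Integral(C2*airyai(3^(2/3)*y/3) + C3*airybi(3^(2/3)*y/3), y)


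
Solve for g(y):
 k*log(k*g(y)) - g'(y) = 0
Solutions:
 li(k*g(y))/k = C1 + k*y


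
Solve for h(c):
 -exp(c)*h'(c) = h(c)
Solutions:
 h(c) = C1*exp(exp(-c))


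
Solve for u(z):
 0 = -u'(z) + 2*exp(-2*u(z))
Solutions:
 u(z) = log(-sqrt(C1 + 4*z))
 u(z) = log(C1 + 4*z)/2


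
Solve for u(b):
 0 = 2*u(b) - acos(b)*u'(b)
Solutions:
 u(b) = C1*exp(2*Integral(1/acos(b), b))


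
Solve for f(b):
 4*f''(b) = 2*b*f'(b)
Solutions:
 f(b) = C1 + C2*erfi(b/2)


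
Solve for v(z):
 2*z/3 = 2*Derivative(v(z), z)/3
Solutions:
 v(z) = C1 + z^2/2


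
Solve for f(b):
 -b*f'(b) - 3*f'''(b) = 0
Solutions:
 f(b) = C1 + Integral(C2*airyai(-3^(2/3)*b/3) + C3*airybi(-3^(2/3)*b/3), b)


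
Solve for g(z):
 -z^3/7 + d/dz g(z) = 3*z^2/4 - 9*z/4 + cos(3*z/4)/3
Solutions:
 g(z) = C1 + z^4/28 + z^3/4 - 9*z^2/8 + 4*sin(3*z/4)/9


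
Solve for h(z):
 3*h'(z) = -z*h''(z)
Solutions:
 h(z) = C1 + C2/z^2


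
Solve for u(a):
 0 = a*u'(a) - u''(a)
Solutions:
 u(a) = C1 + C2*erfi(sqrt(2)*a/2)


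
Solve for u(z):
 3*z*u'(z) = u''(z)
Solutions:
 u(z) = C1 + C2*erfi(sqrt(6)*z/2)


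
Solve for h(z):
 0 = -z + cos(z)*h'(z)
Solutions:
 h(z) = C1 + Integral(z/cos(z), z)


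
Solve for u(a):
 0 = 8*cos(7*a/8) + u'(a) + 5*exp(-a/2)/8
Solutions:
 u(a) = C1 - 64*sin(7*a/8)/7 + 5*exp(-a/2)/4


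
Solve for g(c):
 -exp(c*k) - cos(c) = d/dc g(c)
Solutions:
 g(c) = C1 - sin(c) - exp(c*k)/k


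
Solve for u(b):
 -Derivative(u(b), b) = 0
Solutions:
 u(b) = C1


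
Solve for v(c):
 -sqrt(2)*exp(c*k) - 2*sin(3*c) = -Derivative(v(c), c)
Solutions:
 v(c) = C1 - 2*cos(3*c)/3 + sqrt(2)*exp(c*k)/k


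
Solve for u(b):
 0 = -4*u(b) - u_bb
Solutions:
 u(b) = C1*sin(2*b) + C2*cos(2*b)


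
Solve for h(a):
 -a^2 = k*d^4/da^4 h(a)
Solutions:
 h(a) = C1 + C2*a + C3*a^2 + C4*a^3 - a^6/(360*k)


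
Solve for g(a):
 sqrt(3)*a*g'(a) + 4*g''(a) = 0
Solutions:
 g(a) = C1 + C2*erf(sqrt(2)*3^(1/4)*a/4)


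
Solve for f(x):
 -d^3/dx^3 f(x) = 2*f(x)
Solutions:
 f(x) = C3*exp(-2^(1/3)*x) + (C1*sin(2^(1/3)*sqrt(3)*x/2) + C2*cos(2^(1/3)*sqrt(3)*x/2))*exp(2^(1/3)*x/2)


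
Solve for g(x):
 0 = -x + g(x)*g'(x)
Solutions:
 g(x) = -sqrt(C1 + x^2)
 g(x) = sqrt(C1 + x^2)


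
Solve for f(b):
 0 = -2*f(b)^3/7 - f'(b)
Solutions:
 f(b) = -sqrt(14)*sqrt(-1/(C1 - 2*b))/2
 f(b) = sqrt(14)*sqrt(-1/(C1 - 2*b))/2


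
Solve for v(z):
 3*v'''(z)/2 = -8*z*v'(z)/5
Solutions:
 v(z) = C1 + Integral(C2*airyai(-2*15^(2/3)*2^(1/3)*z/15) + C3*airybi(-2*15^(2/3)*2^(1/3)*z/15), z)


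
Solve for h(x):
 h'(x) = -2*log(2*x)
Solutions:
 h(x) = C1 - 2*x*log(x) - x*log(4) + 2*x


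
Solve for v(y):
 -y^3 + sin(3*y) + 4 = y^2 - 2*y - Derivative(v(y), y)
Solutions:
 v(y) = C1 + y^4/4 + y^3/3 - y^2 - 4*y + cos(3*y)/3


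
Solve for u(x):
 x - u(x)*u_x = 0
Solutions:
 u(x) = -sqrt(C1 + x^2)
 u(x) = sqrt(C1 + x^2)


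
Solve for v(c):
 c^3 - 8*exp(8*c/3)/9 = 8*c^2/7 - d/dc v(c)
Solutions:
 v(c) = C1 - c^4/4 + 8*c^3/21 + exp(8*c/3)/3


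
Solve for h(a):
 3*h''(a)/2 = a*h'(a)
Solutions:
 h(a) = C1 + C2*erfi(sqrt(3)*a/3)


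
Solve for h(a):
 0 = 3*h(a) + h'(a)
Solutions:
 h(a) = C1*exp(-3*a)


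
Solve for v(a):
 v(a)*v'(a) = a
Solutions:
 v(a) = -sqrt(C1 + a^2)
 v(a) = sqrt(C1 + a^2)


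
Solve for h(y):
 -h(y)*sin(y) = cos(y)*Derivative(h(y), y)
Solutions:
 h(y) = C1*cos(y)


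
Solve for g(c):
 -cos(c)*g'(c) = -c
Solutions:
 g(c) = C1 + Integral(c/cos(c), c)


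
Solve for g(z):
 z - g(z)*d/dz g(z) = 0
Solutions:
 g(z) = -sqrt(C1 + z^2)
 g(z) = sqrt(C1 + z^2)


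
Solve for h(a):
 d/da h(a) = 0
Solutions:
 h(a) = C1


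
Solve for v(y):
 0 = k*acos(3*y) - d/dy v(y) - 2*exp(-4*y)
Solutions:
 v(y) = C1 + k*y*acos(3*y) - k*sqrt(1 - 9*y^2)/3 + exp(-4*y)/2


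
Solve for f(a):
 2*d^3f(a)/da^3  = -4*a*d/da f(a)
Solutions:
 f(a) = C1 + Integral(C2*airyai(-2^(1/3)*a) + C3*airybi(-2^(1/3)*a), a)


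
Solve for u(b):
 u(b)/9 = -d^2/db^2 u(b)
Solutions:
 u(b) = C1*sin(b/3) + C2*cos(b/3)


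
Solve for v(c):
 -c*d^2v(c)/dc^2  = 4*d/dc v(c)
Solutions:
 v(c) = C1 + C2/c^3


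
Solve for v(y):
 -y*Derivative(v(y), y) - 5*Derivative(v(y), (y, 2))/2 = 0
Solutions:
 v(y) = C1 + C2*erf(sqrt(5)*y/5)


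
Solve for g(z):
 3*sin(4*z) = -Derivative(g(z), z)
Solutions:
 g(z) = C1 + 3*cos(4*z)/4


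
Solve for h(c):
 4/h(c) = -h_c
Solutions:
 h(c) = -sqrt(C1 - 8*c)
 h(c) = sqrt(C1 - 8*c)


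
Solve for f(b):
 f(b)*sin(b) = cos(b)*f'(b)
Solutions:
 f(b) = C1/cos(b)


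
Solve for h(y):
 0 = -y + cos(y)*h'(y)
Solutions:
 h(y) = C1 + Integral(y/cos(y), y)


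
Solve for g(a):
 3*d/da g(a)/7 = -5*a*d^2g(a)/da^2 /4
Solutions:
 g(a) = C1 + C2*a^(23/35)


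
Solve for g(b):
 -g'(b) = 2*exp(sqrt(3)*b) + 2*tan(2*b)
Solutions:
 g(b) = C1 - 2*sqrt(3)*exp(sqrt(3)*b)/3 + log(cos(2*b))


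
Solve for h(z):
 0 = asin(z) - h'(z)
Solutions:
 h(z) = C1 + z*asin(z) + sqrt(1 - z^2)


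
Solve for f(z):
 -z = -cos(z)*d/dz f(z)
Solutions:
 f(z) = C1 + Integral(z/cos(z), z)


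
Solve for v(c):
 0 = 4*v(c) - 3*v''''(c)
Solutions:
 v(c) = C1*exp(-sqrt(2)*3^(3/4)*c/3) + C2*exp(sqrt(2)*3^(3/4)*c/3) + C3*sin(sqrt(2)*3^(3/4)*c/3) + C4*cos(sqrt(2)*3^(3/4)*c/3)


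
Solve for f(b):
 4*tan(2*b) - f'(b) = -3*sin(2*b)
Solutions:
 f(b) = C1 - 2*log(cos(2*b)) - 3*cos(2*b)/2


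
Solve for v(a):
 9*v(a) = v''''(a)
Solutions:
 v(a) = C1*exp(-sqrt(3)*a) + C2*exp(sqrt(3)*a) + C3*sin(sqrt(3)*a) + C4*cos(sqrt(3)*a)


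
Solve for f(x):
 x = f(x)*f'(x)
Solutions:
 f(x) = -sqrt(C1 + x^2)
 f(x) = sqrt(C1 + x^2)


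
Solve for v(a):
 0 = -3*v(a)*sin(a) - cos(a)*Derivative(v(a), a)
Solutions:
 v(a) = C1*cos(a)^3


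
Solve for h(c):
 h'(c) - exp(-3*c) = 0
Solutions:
 h(c) = C1 - exp(-3*c)/3


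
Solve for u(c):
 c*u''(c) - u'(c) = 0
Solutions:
 u(c) = C1 + C2*c^2


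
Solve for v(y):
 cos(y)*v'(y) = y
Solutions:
 v(y) = C1 + Integral(y/cos(y), y)


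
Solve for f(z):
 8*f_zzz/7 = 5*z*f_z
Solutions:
 f(z) = C1 + Integral(C2*airyai(35^(1/3)*z/2) + C3*airybi(35^(1/3)*z/2), z)


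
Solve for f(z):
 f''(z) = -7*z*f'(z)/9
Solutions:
 f(z) = C1 + C2*erf(sqrt(14)*z/6)


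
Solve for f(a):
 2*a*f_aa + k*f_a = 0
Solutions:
 f(a) = C1 + a^(1 - re(k)/2)*(C2*sin(log(a)*Abs(im(k))/2) + C3*cos(log(a)*im(k)/2))


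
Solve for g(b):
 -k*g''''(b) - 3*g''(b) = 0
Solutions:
 g(b) = C1 + C2*b + C3*exp(-sqrt(3)*b*sqrt(-1/k)) + C4*exp(sqrt(3)*b*sqrt(-1/k))


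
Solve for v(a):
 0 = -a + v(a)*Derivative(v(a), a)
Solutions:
 v(a) = -sqrt(C1 + a^2)
 v(a) = sqrt(C1 + a^2)


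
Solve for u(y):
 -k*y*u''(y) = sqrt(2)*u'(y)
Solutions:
 u(y) = C1 + y^(((re(k) - sqrt(2))*re(k) + im(k)^2)/(re(k)^2 + im(k)^2))*(C2*sin(sqrt(2)*log(y)*Abs(im(k))/(re(k)^2 + im(k)^2)) + C3*cos(sqrt(2)*log(y)*im(k)/(re(k)^2 + im(k)^2)))


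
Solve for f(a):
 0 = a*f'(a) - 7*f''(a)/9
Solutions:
 f(a) = C1 + C2*erfi(3*sqrt(14)*a/14)


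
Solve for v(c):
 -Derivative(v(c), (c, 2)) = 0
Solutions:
 v(c) = C1 + C2*c


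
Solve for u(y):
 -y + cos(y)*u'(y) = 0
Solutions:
 u(y) = C1 + Integral(y/cos(y), y)


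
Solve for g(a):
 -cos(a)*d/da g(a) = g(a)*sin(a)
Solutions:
 g(a) = C1*cos(a)


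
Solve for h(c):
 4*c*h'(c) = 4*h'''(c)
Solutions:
 h(c) = C1 + Integral(C2*airyai(c) + C3*airybi(c), c)


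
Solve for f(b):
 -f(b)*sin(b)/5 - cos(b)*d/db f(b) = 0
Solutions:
 f(b) = C1*cos(b)^(1/5)


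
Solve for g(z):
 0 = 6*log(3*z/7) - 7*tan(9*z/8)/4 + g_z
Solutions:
 g(z) = C1 - 6*z*log(z) - 6*z*log(3) + 6*z + 6*z*log(7) - 14*log(cos(9*z/8))/9


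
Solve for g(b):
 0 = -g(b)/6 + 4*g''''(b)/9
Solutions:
 g(b) = C1*exp(-6^(1/4)*b/2) + C2*exp(6^(1/4)*b/2) + C3*sin(6^(1/4)*b/2) + C4*cos(6^(1/4)*b/2)


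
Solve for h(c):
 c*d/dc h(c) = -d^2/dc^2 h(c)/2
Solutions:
 h(c) = C1 + C2*erf(c)


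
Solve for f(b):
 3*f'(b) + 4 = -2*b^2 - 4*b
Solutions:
 f(b) = C1 - 2*b^3/9 - 2*b^2/3 - 4*b/3


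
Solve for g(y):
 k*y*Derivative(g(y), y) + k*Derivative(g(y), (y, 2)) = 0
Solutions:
 g(y) = C1 + C2*erf(sqrt(2)*y/2)


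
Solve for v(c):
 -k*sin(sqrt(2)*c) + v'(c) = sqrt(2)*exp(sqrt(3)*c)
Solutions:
 v(c) = C1 - sqrt(2)*k*cos(sqrt(2)*c)/2 + sqrt(6)*exp(sqrt(3)*c)/3


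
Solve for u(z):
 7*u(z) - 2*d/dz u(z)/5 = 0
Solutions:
 u(z) = C1*exp(35*z/2)


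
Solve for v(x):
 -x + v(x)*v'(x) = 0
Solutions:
 v(x) = -sqrt(C1 + x^2)
 v(x) = sqrt(C1 + x^2)


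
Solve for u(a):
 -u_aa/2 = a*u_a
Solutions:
 u(a) = C1 + C2*erf(a)


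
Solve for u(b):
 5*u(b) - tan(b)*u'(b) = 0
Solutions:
 u(b) = C1*sin(b)^5


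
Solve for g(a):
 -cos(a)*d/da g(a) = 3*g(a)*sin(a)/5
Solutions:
 g(a) = C1*cos(a)^(3/5)


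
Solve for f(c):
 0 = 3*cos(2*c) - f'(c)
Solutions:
 f(c) = C1 + 3*sin(2*c)/2


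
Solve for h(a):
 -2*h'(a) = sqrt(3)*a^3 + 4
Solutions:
 h(a) = C1 - sqrt(3)*a^4/8 - 2*a


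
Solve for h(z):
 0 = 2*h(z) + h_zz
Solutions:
 h(z) = C1*sin(sqrt(2)*z) + C2*cos(sqrt(2)*z)


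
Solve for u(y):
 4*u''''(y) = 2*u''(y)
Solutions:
 u(y) = C1 + C2*y + C3*exp(-sqrt(2)*y/2) + C4*exp(sqrt(2)*y/2)


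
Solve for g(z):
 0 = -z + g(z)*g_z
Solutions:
 g(z) = -sqrt(C1 + z^2)
 g(z) = sqrt(C1 + z^2)


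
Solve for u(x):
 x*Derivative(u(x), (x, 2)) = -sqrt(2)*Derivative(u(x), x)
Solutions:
 u(x) = C1 + C2*x^(1 - sqrt(2))


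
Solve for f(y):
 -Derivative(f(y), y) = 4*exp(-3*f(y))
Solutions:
 f(y) = log(C1 - 12*y)/3
 f(y) = log((-3^(1/3) - 3^(5/6)*I)*(C1 - 4*y)^(1/3)/2)
 f(y) = log((-3^(1/3) + 3^(5/6)*I)*(C1 - 4*y)^(1/3)/2)


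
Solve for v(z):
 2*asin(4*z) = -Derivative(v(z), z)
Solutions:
 v(z) = C1 - 2*z*asin(4*z) - sqrt(1 - 16*z^2)/2


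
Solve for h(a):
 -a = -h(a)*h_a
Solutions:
 h(a) = -sqrt(C1 + a^2)
 h(a) = sqrt(C1 + a^2)


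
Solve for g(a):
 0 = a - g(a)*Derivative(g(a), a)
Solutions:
 g(a) = -sqrt(C1 + a^2)
 g(a) = sqrt(C1 + a^2)


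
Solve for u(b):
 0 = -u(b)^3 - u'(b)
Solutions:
 u(b) = -sqrt(2)*sqrt(-1/(C1 - b))/2
 u(b) = sqrt(2)*sqrt(-1/(C1 - b))/2


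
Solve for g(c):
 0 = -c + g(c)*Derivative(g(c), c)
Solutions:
 g(c) = -sqrt(C1 + c^2)
 g(c) = sqrt(C1 + c^2)


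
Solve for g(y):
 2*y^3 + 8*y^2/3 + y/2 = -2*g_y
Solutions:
 g(y) = C1 - y^4/4 - 4*y^3/9 - y^2/8


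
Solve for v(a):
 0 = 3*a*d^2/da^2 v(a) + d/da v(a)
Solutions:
 v(a) = C1 + C2*a^(2/3)


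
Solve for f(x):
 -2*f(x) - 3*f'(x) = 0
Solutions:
 f(x) = C1*exp(-2*x/3)


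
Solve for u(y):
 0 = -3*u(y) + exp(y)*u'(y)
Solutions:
 u(y) = C1*exp(-3*exp(-y))


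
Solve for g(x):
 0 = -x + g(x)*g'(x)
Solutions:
 g(x) = -sqrt(C1 + x^2)
 g(x) = sqrt(C1 + x^2)


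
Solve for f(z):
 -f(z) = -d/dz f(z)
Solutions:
 f(z) = C1*exp(z)


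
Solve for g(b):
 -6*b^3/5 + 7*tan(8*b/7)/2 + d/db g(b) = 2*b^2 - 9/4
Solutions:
 g(b) = C1 + 3*b^4/10 + 2*b^3/3 - 9*b/4 + 49*log(cos(8*b/7))/16


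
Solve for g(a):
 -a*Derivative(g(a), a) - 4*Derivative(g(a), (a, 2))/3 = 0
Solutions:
 g(a) = C1 + C2*erf(sqrt(6)*a/4)


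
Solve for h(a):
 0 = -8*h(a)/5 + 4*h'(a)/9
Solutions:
 h(a) = C1*exp(18*a/5)


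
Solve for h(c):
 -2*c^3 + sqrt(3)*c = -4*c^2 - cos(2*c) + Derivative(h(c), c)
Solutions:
 h(c) = C1 - c^4/2 + 4*c^3/3 + sqrt(3)*c^2/2 + sin(2*c)/2


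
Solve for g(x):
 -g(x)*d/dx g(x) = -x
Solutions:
 g(x) = -sqrt(C1 + x^2)
 g(x) = sqrt(C1 + x^2)


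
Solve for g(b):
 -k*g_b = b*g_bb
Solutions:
 g(b) = C1 + b^(1 - re(k))*(C2*sin(log(b)*Abs(im(k))) + C3*cos(log(b)*im(k)))


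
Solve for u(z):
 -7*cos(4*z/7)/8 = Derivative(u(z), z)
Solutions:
 u(z) = C1 - 49*sin(4*z/7)/32


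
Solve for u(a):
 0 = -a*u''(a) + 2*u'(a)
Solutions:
 u(a) = C1 + C2*a^3


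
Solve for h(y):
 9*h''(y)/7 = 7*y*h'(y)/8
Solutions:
 h(y) = C1 + C2*erfi(7*y/12)


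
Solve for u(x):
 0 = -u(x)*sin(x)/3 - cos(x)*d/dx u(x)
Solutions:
 u(x) = C1*cos(x)^(1/3)


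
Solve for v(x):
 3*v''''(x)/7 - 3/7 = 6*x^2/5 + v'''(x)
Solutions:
 v(x) = C1 + C2*x + C3*x^2 + C4*exp(7*x/3) - x^5/50 - 3*x^4/70 - 71*x^3/490


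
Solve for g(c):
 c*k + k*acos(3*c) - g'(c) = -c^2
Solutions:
 g(c) = C1 + c^3/3 + c^2*k/2 + k*(c*acos(3*c) - sqrt(1 - 9*c^2)/3)


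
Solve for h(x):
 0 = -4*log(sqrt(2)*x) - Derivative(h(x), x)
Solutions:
 h(x) = C1 - 4*x*log(x) - x*log(4) + 4*x


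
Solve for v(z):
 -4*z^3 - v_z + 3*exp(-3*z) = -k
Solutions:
 v(z) = C1 + k*z - z^4 - exp(-3*z)


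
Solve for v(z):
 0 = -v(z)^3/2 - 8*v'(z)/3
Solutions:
 v(z) = -2*sqrt(2)*sqrt(-1/(C1 - 3*z))
 v(z) = 2*sqrt(2)*sqrt(-1/(C1 - 3*z))


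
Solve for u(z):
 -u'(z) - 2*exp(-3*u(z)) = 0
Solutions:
 u(z) = log(C1 - 6*z)/3
 u(z) = log((-3^(1/3) - 3^(5/6)*I)*(C1 - 2*z)^(1/3)/2)
 u(z) = log((-3^(1/3) + 3^(5/6)*I)*(C1 - 2*z)^(1/3)/2)


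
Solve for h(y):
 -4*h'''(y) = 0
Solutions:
 h(y) = C1 + C2*y + C3*y^2


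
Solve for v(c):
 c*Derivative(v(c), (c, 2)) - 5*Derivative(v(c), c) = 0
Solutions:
 v(c) = C1 + C2*c^6


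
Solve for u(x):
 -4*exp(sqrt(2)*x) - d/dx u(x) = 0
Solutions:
 u(x) = C1 - 2*sqrt(2)*exp(sqrt(2)*x)


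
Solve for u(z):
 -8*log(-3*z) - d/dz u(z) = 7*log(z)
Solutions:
 u(z) = C1 - 15*z*log(z) + z*(-8*log(3) + 15 - 8*I*pi)


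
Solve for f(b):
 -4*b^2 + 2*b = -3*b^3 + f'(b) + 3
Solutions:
 f(b) = C1 + 3*b^4/4 - 4*b^3/3 + b^2 - 3*b


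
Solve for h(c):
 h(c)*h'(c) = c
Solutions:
 h(c) = -sqrt(C1 + c^2)
 h(c) = sqrt(C1 + c^2)


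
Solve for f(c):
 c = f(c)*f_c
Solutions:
 f(c) = -sqrt(C1 + c^2)
 f(c) = sqrt(C1 + c^2)


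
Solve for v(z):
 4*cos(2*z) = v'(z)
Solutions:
 v(z) = C1 + 2*sin(2*z)


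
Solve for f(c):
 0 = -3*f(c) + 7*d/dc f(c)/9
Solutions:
 f(c) = C1*exp(27*c/7)


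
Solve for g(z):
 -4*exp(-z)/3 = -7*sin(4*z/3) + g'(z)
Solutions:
 g(z) = C1 - 21*cos(4*z/3)/4 + 4*exp(-z)/3


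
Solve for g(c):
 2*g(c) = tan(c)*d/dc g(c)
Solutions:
 g(c) = C1*sin(c)^2


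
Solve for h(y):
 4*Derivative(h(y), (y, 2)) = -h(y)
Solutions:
 h(y) = C1*sin(y/2) + C2*cos(y/2)


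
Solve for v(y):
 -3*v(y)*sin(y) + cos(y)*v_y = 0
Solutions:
 v(y) = C1/cos(y)^3


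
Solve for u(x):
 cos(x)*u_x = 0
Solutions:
 u(x) = C1


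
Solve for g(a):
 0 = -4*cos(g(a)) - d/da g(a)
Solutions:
 g(a) = pi - asin((C1 + exp(8*a))/(C1 - exp(8*a)))
 g(a) = asin((C1 + exp(8*a))/(C1 - exp(8*a)))


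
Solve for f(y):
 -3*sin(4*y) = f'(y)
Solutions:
 f(y) = C1 + 3*cos(4*y)/4


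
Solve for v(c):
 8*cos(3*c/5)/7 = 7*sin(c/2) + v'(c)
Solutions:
 v(c) = C1 + 40*sin(3*c/5)/21 + 14*cos(c/2)


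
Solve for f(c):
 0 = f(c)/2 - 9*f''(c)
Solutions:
 f(c) = C1*exp(-sqrt(2)*c/6) + C2*exp(sqrt(2)*c/6)


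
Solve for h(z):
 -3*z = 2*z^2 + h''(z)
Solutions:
 h(z) = C1 + C2*z - z^4/6 - z^3/2


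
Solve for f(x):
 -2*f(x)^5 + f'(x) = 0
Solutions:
 f(x) = -(-1/(C1 + 8*x))^(1/4)
 f(x) = (-1/(C1 + 8*x))^(1/4)
 f(x) = -I*(-1/(C1 + 8*x))^(1/4)
 f(x) = I*(-1/(C1 + 8*x))^(1/4)


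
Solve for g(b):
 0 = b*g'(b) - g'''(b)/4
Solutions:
 g(b) = C1 + Integral(C2*airyai(2^(2/3)*b) + C3*airybi(2^(2/3)*b), b)


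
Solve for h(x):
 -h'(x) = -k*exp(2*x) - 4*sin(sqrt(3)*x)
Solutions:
 h(x) = C1 + k*exp(2*x)/2 - 4*sqrt(3)*cos(sqrt(3)*x)/3


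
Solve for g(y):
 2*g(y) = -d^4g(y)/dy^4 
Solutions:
 g(y) = (C1*sin(2^(3/4)*y/2) + C2*cos(2^(3/4)*y/2))*exp(-2^(3/4)*y/2) + (C3*sin(2^(3/4)*y/2) + C4*cos(2^(3/4)*y/2))*exp(2^(3/4)*y/2)


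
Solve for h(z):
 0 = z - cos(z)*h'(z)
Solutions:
 h(z) = C1 + Integral(z/cos(z), z)


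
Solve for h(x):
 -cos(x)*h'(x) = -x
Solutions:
 h(x) = C1 + Integral(x/cos(x), x)


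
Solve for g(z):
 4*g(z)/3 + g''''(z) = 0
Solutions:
 g(z) = (C1*sin(3^(3/4)*z/3) + C2*cos(3^(3/4)*z/3))*exp(-3^(3/4)*z/3) + (C3*sin(3^(3/4)*z/3) + C4*cos(3^(3/4)*z/3))*exp(3^(3/4)*z/3)


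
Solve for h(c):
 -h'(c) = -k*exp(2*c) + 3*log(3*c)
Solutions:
 h(c) = C1 - 3*c*log(c) + 3*c*(1 - log(3)) + k*exp(2*c)/2


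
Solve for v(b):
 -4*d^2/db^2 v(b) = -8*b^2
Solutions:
 v(b) = C1 + C2*b + b^4/6


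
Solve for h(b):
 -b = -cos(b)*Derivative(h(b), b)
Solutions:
 h(b) = C1 + Integral(b/cos(b), b)


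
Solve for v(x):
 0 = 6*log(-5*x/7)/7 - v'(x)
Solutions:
 v(x) = C1 + 6*x*log(-x)/7 + 6*x*(-log(7) - 1 + log(5))/7


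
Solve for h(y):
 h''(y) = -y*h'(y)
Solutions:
 h(y) = C1 + C2*erf(sqrt(2)*y/2)


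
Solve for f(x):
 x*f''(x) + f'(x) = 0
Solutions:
 f(x) = C1 + C2*log(x)


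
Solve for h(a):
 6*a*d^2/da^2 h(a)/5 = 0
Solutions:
 h(a) = C1 + C2*a


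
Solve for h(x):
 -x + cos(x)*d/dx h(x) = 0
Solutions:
 h(x) = C1 + Integral(x/cos(x), x)


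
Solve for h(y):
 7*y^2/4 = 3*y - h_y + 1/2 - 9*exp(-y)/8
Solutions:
 h(y) = C1 - 7*y^3/12 + 3*y^2/2 + y/2 + 9*exp(-y)/8


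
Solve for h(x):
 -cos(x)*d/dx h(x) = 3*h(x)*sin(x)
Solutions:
 h(x) = C1*cos(x)^3


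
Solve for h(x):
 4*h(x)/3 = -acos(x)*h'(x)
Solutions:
 h(x) = C1*exp(-4*Integral(1/acos(x), x)/3)


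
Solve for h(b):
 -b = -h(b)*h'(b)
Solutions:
 h(b) = -sqrt(C1 + b^2)
 h(b) = sqrt(C1 + b^2)


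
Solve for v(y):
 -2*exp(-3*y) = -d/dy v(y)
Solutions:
 v(y) = C1 - 2*exp(-3*y)/3


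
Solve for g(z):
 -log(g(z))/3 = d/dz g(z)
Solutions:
 li(g(z)) = C1 - z/3


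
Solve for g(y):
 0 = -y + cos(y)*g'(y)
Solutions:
 g(y) = C1 + Integral(y/cos(y), y)


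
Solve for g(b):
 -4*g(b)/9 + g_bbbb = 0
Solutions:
 g(b) = C1*exp(-sqrt(6)*b/3) + C2*exp(sqrt(6)*b/3) + C3*sin(sqrt(6)*b/3) + C4*cos(sqrt(6)*b/3)


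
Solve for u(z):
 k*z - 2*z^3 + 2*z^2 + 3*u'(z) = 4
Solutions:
 u(z) = C1 - k*z^2/6 + z^4/6 - 2*z^3/9 + 4*z/3


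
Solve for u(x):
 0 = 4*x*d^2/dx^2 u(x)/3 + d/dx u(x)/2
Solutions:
 u(x) = C1 + C2*x^(5/8)


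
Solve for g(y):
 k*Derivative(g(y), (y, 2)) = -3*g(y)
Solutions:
 g(y) = C1*exp(-sqrt(3)*y*sqrt(-1/k)) + C2*exp(sqrt(3)*y*sqrt(-1/k))


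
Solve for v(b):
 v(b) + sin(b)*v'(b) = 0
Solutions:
 v(b) = C1*sqrt(cos(b) + 1)/sqrt(cos(b) - 1)


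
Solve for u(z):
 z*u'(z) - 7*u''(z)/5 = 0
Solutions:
 u(z) = C1 + C2*erfi(sqrt(70)*z/14)


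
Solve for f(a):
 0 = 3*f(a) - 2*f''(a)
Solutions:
 f(a) = C1*exp(-sqrt(6)*a/2) + C2*exp(sqrt(6)*a/2)


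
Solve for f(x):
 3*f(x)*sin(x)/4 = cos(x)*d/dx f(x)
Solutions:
 f(x) = C1/cos(x)^(3/4)


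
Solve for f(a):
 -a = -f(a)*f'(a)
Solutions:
 f(a) = -sqrt(C1 + a^2)
 f(a) = sqrt(C1 + a^2)


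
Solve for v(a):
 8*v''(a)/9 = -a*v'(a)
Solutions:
 v(a) = C1 + C2*erf(3*a/4)


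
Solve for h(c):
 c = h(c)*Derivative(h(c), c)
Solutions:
 h(c) = -sqrt(C1 + c^2)
 h(c) = sqrt(C1 + c^2)


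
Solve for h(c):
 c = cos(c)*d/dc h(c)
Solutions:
 h(c) = C1 + Integral(c/cos(c), c)


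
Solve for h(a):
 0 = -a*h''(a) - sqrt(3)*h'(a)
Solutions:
 h(a) = C1 + C2*a^(1 - sqrt(3))


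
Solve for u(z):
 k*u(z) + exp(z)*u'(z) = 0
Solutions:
 u(z) = C1*exp(k*exp(-z))


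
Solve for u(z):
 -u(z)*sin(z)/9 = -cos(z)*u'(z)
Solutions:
 u(z) = C1/cos(z)^(1/9)


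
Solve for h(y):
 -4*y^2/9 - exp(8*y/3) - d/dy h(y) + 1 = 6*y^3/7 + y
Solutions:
 h(y) = C1 - 3*y^4/14 - 4*y^3/27 - y^2/2 + y - 3*exp(8*y/3)/8


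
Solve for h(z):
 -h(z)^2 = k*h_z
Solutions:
 h(z) = k/(C1*k + z)


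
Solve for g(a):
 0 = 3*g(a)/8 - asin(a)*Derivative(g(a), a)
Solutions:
 g(a) = C1*exp(3*Integral(1/asin(a), a)/8)


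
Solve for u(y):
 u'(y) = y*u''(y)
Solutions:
 u(y) = C1 + C2*y^2


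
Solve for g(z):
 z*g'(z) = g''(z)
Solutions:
 g(z) = C1 + C2*erfi(sqrt(2)*z/2)


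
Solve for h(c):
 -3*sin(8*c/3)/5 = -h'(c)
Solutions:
 h(c) = C1 - 9*cos(8*c/3)/40


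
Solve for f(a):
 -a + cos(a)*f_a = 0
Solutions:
 f(a) = C1 + Integral(a/cos(a), a)


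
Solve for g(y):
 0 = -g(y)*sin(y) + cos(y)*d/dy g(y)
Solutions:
 g(y) = C1/cos(y)


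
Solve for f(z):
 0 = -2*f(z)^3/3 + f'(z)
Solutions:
 f(z) = -sqrt(6)*sqrt(-1/(C1 + 2*z))/2
 f(z) = sqrt(6)*sqrt(-1/(C1 + 2*z))/2


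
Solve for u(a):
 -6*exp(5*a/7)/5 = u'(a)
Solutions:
 u(a) = C1 - 42*exp(5*a/7)/25


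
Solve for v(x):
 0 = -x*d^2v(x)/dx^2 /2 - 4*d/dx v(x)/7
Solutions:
 v(x) = C1 + C2/x^(1/7)


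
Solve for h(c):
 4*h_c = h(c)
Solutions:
 h(c) = C1*exp(c/4)


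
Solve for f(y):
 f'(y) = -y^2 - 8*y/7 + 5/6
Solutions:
 f(y) = C1 - y^3/3 - 4*y^2/7 + 5*y/6


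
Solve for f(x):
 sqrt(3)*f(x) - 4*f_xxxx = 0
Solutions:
 f(x) = C1*exp(-sqrt(2)*3^(1/8)*x/2) + C2*exp(sqrt(2)*3^(1/8)*x/2) + C3*sin(sqrt(2)*3^(1/8)*x/2) + C4*cos(sqrt(2)*3^(1/8)*x/2)


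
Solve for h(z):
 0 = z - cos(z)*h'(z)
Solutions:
 h(z) = C1 + Integral(z/cos(z), z)


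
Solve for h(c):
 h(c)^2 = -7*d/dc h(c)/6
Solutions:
 h(c) = 7/(C1 + 6*c)


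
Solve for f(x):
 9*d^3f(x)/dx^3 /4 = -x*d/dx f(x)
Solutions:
 f(x) = C1 + Integral(C2*airyai(-2^(2/3)*3^(1/3)*x/3) + C3*airybi(-2^(2/3)*3^(1/3)*x/3), x)


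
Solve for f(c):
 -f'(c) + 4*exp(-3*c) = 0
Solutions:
 f(c) = C1 - 4*exp(-3*c)/3


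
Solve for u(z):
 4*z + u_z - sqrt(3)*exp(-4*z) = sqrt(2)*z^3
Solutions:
 u(z) = C1 + sqrt(2)*z^4/4 - 2*z^2 - sqrt(3)*exp(-4*z)/4


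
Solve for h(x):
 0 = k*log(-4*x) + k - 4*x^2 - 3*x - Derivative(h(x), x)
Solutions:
 h(x) = C1 + k*x*log(-x) + 2*k*x*log(2) - 4*x^3/3 - 3*x^2/2


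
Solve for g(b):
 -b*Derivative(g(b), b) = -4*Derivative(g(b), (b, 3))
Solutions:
 g(b) = C1 + Integral(C2*airyai(2^(1/3)*b/2) + C3*airybi(2^(1/3)*b/2), b)


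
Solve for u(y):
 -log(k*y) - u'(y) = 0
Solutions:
 u(y) = C1 - y*log(k*y) + y


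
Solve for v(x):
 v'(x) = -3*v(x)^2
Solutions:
 v(x) = 1/(C1 + 3*x)


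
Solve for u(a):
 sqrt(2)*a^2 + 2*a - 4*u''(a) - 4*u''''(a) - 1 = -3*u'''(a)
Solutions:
 u(a) = C1 + C2*a + sqrt(2)*a^4/48 + a^3*(4 + 3*sqrt(2))/48 + a^2*(4 - 7*sqrt(2))/64 + (C3*sin(sqrt(55)*a/8) + C4*cos(sqrt(55)*a/8))*exp(3*a/8)


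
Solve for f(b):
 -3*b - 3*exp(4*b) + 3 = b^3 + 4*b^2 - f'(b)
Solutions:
 f(b) = C1 + b^4/4 + 4*b^3/3 + 3*b^2/2 - 3*b + 3*exp(4*b)/4


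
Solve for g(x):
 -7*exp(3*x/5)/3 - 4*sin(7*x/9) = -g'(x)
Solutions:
 g(x) = C1 + 35*exp(3*x/5)/9 - 36*cos(7*x/9)/7


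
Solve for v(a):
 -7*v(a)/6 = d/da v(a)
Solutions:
 v(a) = C1*exp(-7*a/6)


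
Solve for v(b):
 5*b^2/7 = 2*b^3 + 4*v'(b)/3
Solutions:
 v(b) = C1 - 3*b^4/8 + 5*b^3/28


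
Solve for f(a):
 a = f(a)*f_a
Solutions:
 f(a) = -sqrt(C1 + a^2)
 f(a) = sqrt(C1 + a^2)


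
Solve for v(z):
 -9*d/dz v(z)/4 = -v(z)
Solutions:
 v(z) = C1*exp(4*z/9)


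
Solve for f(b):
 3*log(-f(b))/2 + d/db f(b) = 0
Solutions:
 -li(-f(b)) = C1 - 3*b/2


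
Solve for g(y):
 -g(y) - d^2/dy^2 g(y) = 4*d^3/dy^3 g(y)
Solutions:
 g(y) = C1*exp(y*(-2 + (12*sqrt(327) + 217)^(-1/3) + (12*sqrt(327) + 217)^(1/3))/24)*sin(sqrt(3)*y*(-(12*sqrt(327) + 217)^(1/3) + (12*sqrt(327) + 217)^(-1/3))/24) + C2*exp(y*(-2 + (12*sqrt(327) + 217)^(-1/3) + (12*sqrt(327) + 217)^(1/3))/24)*cos(sqrt(3)*y*(-(12*sqrt(327) + 217)^(1/3) + (12*sqrt(327) + 217)^(-1/3))/24) + C3*exp(-y*((12*sqrt(327) + 217)^(-1/3) + 1 + (12*sqrt(327) + 217)^(1/3))/12)


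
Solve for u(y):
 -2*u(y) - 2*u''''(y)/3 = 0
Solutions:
 u(y) = (C1*sin(sqrt(2)*3^(1/4)*y/2) + C2*cos(sqrt(2)*3^(1/4)*y/2))*exp(-sqrt(2)*3^(1/4)*y/2) + (C3*sin(sqrt(2)*3^(1/4)*y/2) + C4*cos(sqrt(2)*3^(1/4)*y/2))*exp(sqrt(2)*3^(1/4)*y/2)


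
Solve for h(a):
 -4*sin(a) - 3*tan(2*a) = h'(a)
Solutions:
 h(a) = C1 + 3*log(cos(2*a))/2 + 4*cos(a)


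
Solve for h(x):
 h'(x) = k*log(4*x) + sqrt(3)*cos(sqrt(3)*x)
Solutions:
 h(x) = C1 + k*x*(log(x) - 1) + 2*k*x*log(2) + sin(sqrt(3)*x)


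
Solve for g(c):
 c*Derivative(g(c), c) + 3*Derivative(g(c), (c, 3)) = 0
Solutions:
 g(c) = C1 + Integral(C2*airyai(-3^(2/3)*c/3) + C3*airybi(-3^(2/3)*c/3), c)


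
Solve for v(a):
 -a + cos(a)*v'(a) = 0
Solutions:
 v(a) = C1 + Integral(a/cos(a), a)


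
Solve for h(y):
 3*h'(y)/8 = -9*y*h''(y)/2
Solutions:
 h(y) = C1 + C2*y^(11/12)


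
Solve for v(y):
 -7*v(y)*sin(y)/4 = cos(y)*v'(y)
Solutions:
 v(y) = C1*cos(y)^(7/4)


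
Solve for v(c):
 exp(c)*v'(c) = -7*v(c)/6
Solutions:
 v(c) = C1*exp(7*exp(-c)/6)


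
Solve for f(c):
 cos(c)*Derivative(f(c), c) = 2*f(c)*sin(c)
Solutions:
 f(c) = C1/cos(c)^2


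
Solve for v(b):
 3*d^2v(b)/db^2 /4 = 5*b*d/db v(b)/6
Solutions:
 v(b) = C1 + C2*erfi(sqrt(5)*b/3)


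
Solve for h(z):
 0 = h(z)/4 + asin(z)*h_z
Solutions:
 h(z) = C1*exp(-Integral(1/asin(z), z)/4)


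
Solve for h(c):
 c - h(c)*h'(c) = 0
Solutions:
 h(c) = -sqrt(C1 + c^2)
 h(c) = sqrt(C1 + c^2)


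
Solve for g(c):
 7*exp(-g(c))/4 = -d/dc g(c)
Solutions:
 g(c) = log(C1 - 7*c/4)


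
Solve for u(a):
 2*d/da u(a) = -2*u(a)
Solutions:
 u(a) = C1*exp(-a)


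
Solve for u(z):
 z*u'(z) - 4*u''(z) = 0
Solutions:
 u(z) = C1 + C2*erfi(sqrt(2)*z/4)


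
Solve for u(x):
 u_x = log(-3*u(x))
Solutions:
 -Integral(1/(log(-_y) + log(3)), (_y, u(x))) = C1 - x


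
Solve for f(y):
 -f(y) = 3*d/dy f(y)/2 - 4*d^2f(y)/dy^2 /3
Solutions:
 f(y) = C1*exp(y*(9 - sqrt(273))/16) + C2*exp(y*(9 + sqrt(273))/16)


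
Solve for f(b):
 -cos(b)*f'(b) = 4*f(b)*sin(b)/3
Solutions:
 f(b) = C1*cos(b)^(4/3)


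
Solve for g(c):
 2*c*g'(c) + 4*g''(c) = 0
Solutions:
 g(c) = C1 + C2*erf(c/2)


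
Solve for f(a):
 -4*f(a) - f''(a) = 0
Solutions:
 f(a) = C1*sin(2*a) + C2*cos(2*a)


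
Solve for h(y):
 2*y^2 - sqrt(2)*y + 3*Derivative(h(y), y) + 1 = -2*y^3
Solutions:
 h(y) = C1 - y^4/6 - 2*y^3/9 + sqrt(2)*y^2/6 - y/3


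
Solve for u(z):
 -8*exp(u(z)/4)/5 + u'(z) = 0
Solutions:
 u(z) = 4*log(-1/(C1 + 8*z)) + 4*log(20)


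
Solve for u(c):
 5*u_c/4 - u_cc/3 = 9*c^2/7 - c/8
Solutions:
 u(c) = C1 + C2*exp(15*c/4) + 12*c^3/35 + 157*c^2/700 + 314*c/2625


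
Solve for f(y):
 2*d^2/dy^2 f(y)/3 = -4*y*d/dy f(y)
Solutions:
 f(y) = C1 + C2*erf(sqrt(3)*y)


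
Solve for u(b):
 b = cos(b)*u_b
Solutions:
 u(b) = C1 + Integral(b/cos(b), b)


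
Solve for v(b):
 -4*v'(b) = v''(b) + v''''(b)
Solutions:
 v(b) = C1 + C2*exp(-3^(1/3)*b*(-(18 + sqrt(327))^(1/3) + 3^(1/3)/(18 + sqrt(327))^(1/3))/6)*sin(3^(1/6)*b*(3/(18 + sqrt(327))^(1/3) + 3^(2/3)*(18 + sqrt(327))^(1/3))/6) + C3*exp(-3^(1/3)*b*(-(18 + sqrt(327))^(1/3) + 3^(1/3)/(18 + sqrt(327))^(1/3))/6)*cos(3^(1/6)*b*(3/(18 + sqrt(327))^(1/3) + 3^(2/3)*(18 + sqrt(327))^(1/3))/6) + C4*exp(3^(1/3)*b*(-(18 + sqrt(327))^(1/3) + 3^(1/3)/(18 + sqrt(327))^(1/3))/3)


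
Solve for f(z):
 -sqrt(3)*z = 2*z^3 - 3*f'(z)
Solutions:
 f(z) = C1 + z^4/6 + sqrt(3)*z^2/6


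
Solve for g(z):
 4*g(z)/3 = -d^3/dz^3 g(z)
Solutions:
 g(z) = C3*exp(-6^(2/3)*z/3) + (C1*sin(2^(2/3)*3^(1/6)*z/2) + C2*cos(2^(2/3)*3^(1/6)*z/2))*exp(6^(2/3)*z/6)


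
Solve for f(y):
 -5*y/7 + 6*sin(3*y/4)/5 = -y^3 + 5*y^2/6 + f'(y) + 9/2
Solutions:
 f(y) = C1 + y^4/4 - 5*y^3/18 - 5*y^2/14 - 9*y/2 - 8*cos(3*y/4)/5


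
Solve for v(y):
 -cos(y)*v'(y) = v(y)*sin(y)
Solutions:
 v(y) = C1*cos(y)


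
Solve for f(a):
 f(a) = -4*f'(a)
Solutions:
 f(a) = C1*exp(-a/4)


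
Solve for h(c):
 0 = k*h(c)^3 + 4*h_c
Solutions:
 h(c) = -sqrt(2)*sqrt(-1/(C1 - c*k))
 h(c) = sqrt(2)*sqrt(-1/(C1 - c*k))


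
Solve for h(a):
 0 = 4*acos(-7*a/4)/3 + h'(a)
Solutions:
 h(a) = C1 - 4*a*acos(-7*a/4)/3 - 4*sqrt(16 - 49*a^2)/21


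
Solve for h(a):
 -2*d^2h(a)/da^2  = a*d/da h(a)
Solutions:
 h(a) = C1 + C2*erf(a/2)


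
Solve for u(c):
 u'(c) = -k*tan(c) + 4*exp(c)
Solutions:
 u(c) = C1 + k*log(cos(c)) + 4*exp(c)


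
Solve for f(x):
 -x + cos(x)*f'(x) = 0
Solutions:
 f(x) = C1 + Integral(x/cos(x), x)


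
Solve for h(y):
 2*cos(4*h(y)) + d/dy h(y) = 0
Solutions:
 h(y) = -asin((C1 + exp(16*y))/(C1 - exp(16*y)))/4 + pi/4
 h(y) = asin((C1 + exp(16*y))/(C1 - exp(16*y)))/4


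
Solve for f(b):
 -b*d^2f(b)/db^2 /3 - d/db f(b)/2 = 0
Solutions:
 f(b) = C1 + C2/sqrt(b)


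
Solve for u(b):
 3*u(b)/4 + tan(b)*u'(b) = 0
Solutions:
 u(b) = C1/sin(b)^(3/4)


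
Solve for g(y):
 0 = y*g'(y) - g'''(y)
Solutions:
 g(y) = C1 + Integral(C2*airyai(y) + C3*airybi(y), y)


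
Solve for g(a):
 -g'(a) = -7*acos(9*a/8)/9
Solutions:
 g(a) = C1 + 7*a*acos(9*a/8)/9 - 7*sqrt(64 - 81*a^2)/81


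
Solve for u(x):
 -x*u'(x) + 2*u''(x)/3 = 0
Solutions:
 u(x) = C1 + C2*erfi(sqrt(3)*x/2)


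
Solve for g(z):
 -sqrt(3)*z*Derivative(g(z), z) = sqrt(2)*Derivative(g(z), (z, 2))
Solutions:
 g(z) = C1 + C2*erf(6^(1/4)*z/2)


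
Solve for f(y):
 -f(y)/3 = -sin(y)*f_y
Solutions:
 f(y) = C1*(cos(y) - 1)^(1/6)/(cos(y) + 1)^(1/6)


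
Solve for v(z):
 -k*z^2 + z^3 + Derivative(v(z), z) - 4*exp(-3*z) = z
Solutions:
 v(z) = C1 + k*z^3/3 - z^4/4 + z^2/2 - 4*exp(-3*z)/3


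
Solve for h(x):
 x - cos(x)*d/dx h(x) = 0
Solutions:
 h(x) = C1 + Integral(x/cos(x), x)


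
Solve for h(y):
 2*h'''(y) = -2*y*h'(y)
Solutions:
 h(y) = C1 + Integral(C2*airyai(-y) + C3*airybi(-y), y)


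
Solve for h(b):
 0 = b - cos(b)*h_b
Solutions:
 h(b) = C1 + Integral(b/cos(b), b)


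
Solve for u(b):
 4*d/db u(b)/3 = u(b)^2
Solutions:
 u(b) = -4/(C1 + 3*b)


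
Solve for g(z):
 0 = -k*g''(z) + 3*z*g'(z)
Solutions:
 g(z) = C1 + C2*erf(sqrt(6)*z*sqrt(-1/k)/2)/sqrt(-1/k)


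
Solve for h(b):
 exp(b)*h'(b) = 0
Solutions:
 h(b) = C1


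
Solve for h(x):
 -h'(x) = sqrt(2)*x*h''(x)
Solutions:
 h(x) = C1 + C2*x^(1 - sqrt(2)/2)


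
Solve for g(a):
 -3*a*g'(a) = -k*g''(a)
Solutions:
 g(a) = C1 + C2*erf(sqrt(6)*a*sqrt(-1/k)/2)/sqrt(-1/k)


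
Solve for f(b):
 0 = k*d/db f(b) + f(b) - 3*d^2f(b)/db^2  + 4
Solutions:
 f(b) = C1*exp(b*(k - sqrt(k^2 + 12))/6) + C2*exp(b*(k + sqrt(k^2 + 12))/6) - 4


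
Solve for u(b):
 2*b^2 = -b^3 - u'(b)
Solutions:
 u(b) = C1 - b^4/4 - 2*b^3/3


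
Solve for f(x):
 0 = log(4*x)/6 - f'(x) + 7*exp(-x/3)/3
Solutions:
 f(x) = C1 + x*log(x)/6 + x*(-1 + 2*log(2))/6 - 7*exp(-x/3)


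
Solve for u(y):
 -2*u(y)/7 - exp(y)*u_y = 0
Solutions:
 u(y) = C1*exp(2*exp(-y)/7)


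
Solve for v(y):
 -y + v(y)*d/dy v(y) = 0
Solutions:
 v(y) = -sqrt(C1 + y^2)
 v(y) = sqrt(C1 + y^2)


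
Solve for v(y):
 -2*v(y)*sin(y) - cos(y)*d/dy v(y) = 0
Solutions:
 v(y) = C1*cos(y)^2


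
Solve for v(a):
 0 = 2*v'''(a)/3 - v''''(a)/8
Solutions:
 v(a) = C1 + C2*a + C3*a^2 + C4*exp(16*a/3)


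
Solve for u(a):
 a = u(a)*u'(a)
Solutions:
 u(a) = -sqrt(C1 + a^2)
 u(a) = sqrt(C1 + a^2)


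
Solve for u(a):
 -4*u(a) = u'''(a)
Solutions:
 u(a) = C3*exp(-2^(2/3)*a) + (C1*sin(2^(2/3)*sqrt(3)*a/2) + C2*cos(2^(2/3)*sqrt(3)*a/2))*exp(2^(2/3)*a/2)


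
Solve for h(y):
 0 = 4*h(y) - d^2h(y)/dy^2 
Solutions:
 h(y) = C1*exp(-2*y) + C2*exp(2*y)


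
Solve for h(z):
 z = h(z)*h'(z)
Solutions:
 h(z) = -sqrt(C1 + z^2)
 h(z) = sqrt(C1 + z^2)


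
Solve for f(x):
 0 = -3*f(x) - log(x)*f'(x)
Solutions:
 f(x) = C1*exp(-3*li(x))


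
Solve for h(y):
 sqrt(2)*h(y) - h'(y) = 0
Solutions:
 h(y) = C1*exp(sqrt(2)*y)


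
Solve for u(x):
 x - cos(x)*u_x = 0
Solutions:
 u(x) = C1 + Integral(x/cos(x), x)


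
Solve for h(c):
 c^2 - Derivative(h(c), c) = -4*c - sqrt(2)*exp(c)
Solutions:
 h(c) = C1 + c^3/3 + 2*c^2 + sqrt(2)*exp(c)


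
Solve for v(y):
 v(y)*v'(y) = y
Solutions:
 v(y) = -sqrt(C1 + y^2)
 v(y) = sqrt(C1 + y^2)


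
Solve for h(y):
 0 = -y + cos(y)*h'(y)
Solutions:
 h(y) = C1 + Integral(y/cos(y), y)


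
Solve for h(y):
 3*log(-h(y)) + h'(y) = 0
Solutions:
 -li(-h(y)) = C1 - 3*y


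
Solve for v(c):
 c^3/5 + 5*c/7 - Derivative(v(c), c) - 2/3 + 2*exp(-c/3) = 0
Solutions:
 v(c) = C1 + c^4/20 + 5*c^2/14 - 2*c/3 - 6*exp(-c/3)


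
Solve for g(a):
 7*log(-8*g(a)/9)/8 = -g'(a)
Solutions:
 8*Integral(1/(log(-_y) - 2*log(3) + 3*log(2)), (_y, g(a)))/7 = C1 - a


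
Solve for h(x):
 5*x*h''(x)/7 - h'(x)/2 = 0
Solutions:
 h(x) = C1 + C2*x^(17/10)


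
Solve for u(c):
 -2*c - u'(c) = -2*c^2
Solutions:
 u(c) = C1 + 2*c^3/3 - c^2


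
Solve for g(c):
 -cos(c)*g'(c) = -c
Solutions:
 g(c) = C1 + Integral(c/cos(c), c)


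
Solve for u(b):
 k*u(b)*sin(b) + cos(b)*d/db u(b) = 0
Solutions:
 u(b) = C1*exp(k*log(cos(b)))


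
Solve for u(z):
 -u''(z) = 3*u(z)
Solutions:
 u(z) = C1*sin(sqrt(3)*z) + C2*cos(sqrt(3)*z)


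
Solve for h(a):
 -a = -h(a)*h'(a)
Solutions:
 h(a) = -sqrt(C1 + a^2)
 h(a) = sqrt(C1 + a^2)


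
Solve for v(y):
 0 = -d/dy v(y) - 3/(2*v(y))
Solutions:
 v(y) = -sqrt(C1 - 3*y)
 v(y) = sqrt(C1 - 3*y)


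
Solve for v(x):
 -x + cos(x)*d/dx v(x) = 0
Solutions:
 v(x) = C1 + Integral(x/cos(x), x)


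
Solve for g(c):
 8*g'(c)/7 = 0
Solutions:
 g(c) = C1


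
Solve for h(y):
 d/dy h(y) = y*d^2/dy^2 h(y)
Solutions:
 h(y) = C1 + C2*y^2


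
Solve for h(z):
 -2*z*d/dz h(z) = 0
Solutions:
 h(z) = C1


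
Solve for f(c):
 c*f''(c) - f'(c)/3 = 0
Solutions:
 f(c) = C1 + C2*c^(4/3)


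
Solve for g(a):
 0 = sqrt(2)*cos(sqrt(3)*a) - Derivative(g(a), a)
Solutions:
 g(a) = C1 + sqrt(6)*sin(sqrt(3)*a)/3


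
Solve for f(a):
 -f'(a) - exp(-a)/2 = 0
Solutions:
 f(a) = C1 + exp(-a)/2


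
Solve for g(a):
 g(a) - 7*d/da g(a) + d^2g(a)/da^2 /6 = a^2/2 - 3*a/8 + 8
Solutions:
 g(a) = C1*exp(a*(21 - sqrt(435))) + C2*exp(a*(sqrt(435) + 21)) + a^2/2 + 53*a/8 + 1301/24


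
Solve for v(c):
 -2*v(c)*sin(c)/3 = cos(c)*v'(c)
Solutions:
 v(c) = C1*cos(c)^(2/3)


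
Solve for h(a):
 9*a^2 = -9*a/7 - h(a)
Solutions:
 h(a) = 9*a*(-7*a - 1)/7


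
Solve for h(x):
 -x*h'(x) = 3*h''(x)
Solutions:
 h(x) = C1 + C2*erf(sqrt(6)*x/6)


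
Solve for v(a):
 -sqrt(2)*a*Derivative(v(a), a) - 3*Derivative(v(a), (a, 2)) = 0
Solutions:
 v(a) = C1 + C2*erf(2^(3/4)*sqrt(3)*a/6)


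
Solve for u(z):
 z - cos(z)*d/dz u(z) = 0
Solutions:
 u(z) = C1 + Integral(z/cos(z), z)


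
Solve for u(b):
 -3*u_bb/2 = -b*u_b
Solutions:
 u(b) = C1 + C2*erfi(sqrt(3)*b/3)


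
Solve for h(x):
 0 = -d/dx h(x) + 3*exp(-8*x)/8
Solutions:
 h(x) = C1 - 3*exp(-8*x)/64


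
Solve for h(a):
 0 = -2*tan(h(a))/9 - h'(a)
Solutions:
 h(a) = pi - asin(C1*exp(-2*a/9))
 h(a) = asin(C1*exp(-2*a/9))


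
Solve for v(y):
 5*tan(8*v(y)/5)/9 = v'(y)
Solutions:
 v(y) = -5*asin(C1*exp(8*y/9))/8 + 5*pi/8
 v(y) = 5*asin(C1*exp(8*y/9))/8


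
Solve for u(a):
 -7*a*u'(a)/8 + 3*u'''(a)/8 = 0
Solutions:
 u(a) = C1 + Integral(C2*airyai(3^(2/3)*7^(1/3)*a/3) + C3*airybi(3^(2/3)*7^(1/3)*a/3), a)


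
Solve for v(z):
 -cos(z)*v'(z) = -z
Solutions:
 v(z) = C1 + Integral(z/cos(z), z)


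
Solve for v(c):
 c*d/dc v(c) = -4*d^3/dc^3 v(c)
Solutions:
 v(c) = C1 + Integral(C2*airyai(-2^(1/3)*c/2) + C3*airybi(-2^(1/3)*c/2), c)


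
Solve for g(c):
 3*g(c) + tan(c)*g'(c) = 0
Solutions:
 g(c) = C1/sin(c)^3


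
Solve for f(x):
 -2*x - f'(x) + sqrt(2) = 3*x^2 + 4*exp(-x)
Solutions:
 f(x) = C1 - x^3 - x^2 + sqrt(2)*x + 4*exp(-x)


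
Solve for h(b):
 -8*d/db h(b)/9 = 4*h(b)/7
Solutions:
 h(b) = C1*exp(-9*b/14)


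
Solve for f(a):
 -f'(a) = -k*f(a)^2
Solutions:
 f(a) = -1/(C1 + a*k)


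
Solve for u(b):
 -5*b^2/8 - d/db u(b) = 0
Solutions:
 u(b) = C1 - 5*b^3/24


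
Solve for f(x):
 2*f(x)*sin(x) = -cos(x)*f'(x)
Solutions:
 f(x) = C1*cos(x)^2


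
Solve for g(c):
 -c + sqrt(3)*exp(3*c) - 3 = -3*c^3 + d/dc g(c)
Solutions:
 g(c) = C1 + 3*c^4/4 - c^2/2 - 3*c + sqrt(3)*exp(3*c)/3


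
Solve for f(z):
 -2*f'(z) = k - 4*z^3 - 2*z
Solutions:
 f(z) = C1 - k*z/2 + z^4/2 + z^2/2


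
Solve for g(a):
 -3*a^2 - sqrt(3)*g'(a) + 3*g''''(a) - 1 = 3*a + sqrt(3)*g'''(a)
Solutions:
 g(a) = C1 + C2*exp(a*(-12^(1/3)*(9*sqrt(255) + 83*sqrt(3))^(1/3) - 2*18^(1/3)/(9*sqrt(255) + 83*sqrt(3))^(1/3) + 4*sqrt(3))/36)*sin(2^(1/3)*3^(1/6)*a*(-2^(1/3)*3^(2/3)*(9*sqrt(255) + 83*sqrt(3))^(1/3) + 6/(9*sqrt(255) + 83*sqrt(3))^(1/3))/36) + C3*exp(a*(-12^(1/3)*(9*sqrt(255) + 83*sqrt(3))^(1/3) - 2*18^(1/3)/(9*sqrt(255) + 83*sqrt(3))^(1/3) + 4*sqrt(3))/36)*cos(2^(1/3)*3^(1/6)*a*(-2^(1/3)*3^(2/3)*(9*sqrt(255) + 83*sqrt(3))^(1/3) + 6/(9*sqrt(255) + 83*sqrt(3))^(1/3))/36) + C4*exp(a*(2*18^(1/3)/(9*sqrt(255) + 83*sqrt(3))^(1/3) + 2*sqrt(3) + 12^(1/3)*(9*sqrt(255) + 83*sqrt(3))^(1/3))/18) - sqrt(3)*a^3/3 - sqrt(3)*a^2/2 + 5*sqrt(3)*a/3


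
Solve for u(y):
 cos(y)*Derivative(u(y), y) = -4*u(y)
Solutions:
 u(y) = C1*(sin(y)^2 - 2*sin(y) + 1)/(sin(y)^2 + 2*sin(y) + 1)


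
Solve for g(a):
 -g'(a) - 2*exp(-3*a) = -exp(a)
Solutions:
 g(a) = C1 + exp(a) + 2*exp(-3*a)/3


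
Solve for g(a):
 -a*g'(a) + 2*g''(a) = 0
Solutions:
 g(a) = C1 + C2*erfi(a/2)


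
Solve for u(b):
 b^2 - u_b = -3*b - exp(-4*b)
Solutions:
 u(b) = C1 + b^3/3 + 3*b^2/2 - exp(-4*b)/4


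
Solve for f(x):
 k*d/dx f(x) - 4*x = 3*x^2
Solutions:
 f(x) = C1 + x^3/k + 2*x^2/k


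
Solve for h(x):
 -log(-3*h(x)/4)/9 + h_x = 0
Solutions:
 -9*Integral(1/(log(-_y) - 2*log(2) + log(3)), (_y, h(x))) = C1 - x


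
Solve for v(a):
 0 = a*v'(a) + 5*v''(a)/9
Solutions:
 v(a) = C1 + C2*erf(3*sqrt(10)*a/10)


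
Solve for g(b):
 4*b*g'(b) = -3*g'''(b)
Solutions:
 g(b) = C1 + Integral(C2*airyai(-6^(2/3)*b/3) + C3*airybi(-6^(2/3)*b/3), b)
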